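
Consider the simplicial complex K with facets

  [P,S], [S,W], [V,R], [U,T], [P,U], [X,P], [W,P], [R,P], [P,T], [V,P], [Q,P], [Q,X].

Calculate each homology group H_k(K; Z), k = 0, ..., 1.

K has 9 vertices, 12 edges.
rank ∂_0 = 0, rank ∂_1 = 8 ⇒ b_0 = 9 − 0 − 8 = 1; all invariant factors of ∂_1 are 1 so no torsion. So H_0 ≅ Z.
rank ∂_1 = 8, rank ∂_2 = 0 ⇒ b_1 = 12 − 8 − 0 = 4. So H_1 ≅ Z^4.

H_0 = Z,  H_1 = Z^4.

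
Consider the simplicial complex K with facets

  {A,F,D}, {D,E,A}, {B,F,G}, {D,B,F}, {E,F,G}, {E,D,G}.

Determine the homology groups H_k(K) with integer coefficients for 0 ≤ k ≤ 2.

K has 6 vertices, 12 edges, 6 triangles.
rank ∂_0 = 0, rank ∂_1 = 5 ⇒ b_0 = 6 − 0 − 5 = 1; all invariant factors of ∂_1 are 1 so no torsion. So H_0 = Z.
rank ∂_1 = 5, rank ∂_2 = 6 ⇒ b_1 = 12 − 5 − 6 = 1; all invariant factors of ∂_2 are 1 so no torsion. So H_1 = Z.
rank ∂_2 = 6, rank ∂_3 = 0 ⇒ b_2 = 6 − 6 − 0 = 0. So H_2 = 0.

H_0 = Z,  H_1 = Z,  H_2 = 0.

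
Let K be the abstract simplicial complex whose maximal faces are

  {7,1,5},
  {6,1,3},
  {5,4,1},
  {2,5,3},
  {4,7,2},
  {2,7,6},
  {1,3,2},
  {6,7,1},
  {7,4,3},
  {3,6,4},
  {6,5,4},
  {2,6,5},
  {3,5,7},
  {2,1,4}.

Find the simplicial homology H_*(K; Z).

Order the vertices as 1 < 2 < 3 < 4 < 5 < 6 < 7. Listing each simplex with vertices in this order, K has dimension 2 with simplices:

  0-simplices (7): [1], [2], [3], [4], [5], [6], [7]
  1-simplices (21): [1,2], [1,3], [1,4], [1,5], [1,6], [1,7], [2,3], [2,4], [2,5], [2,6], [2,7], [3,4], [3,5], [3,6], [3,7], [4,5], [4,6], [4,7], [5,6], [5,7], [6,7]
  2-simplices (14): [1,2,3], [1,2,4], [1,3,6], [1,4,5], [1,5,7], [1,6,7], [2,3,5], [2,4,7], [2,5,6], [2,6,7], [3,4,6], [3,4,7], [3,5,7], [4,5,6]

Hence C_0 ≅ Z^7, C_1 ≅ Z^21, C_2 ≅ Z^14.

∂_1: C_1 → C_0 is given by ∂[p,q] = [q] − [p]. For instance
  ∂[5,7] = [7] − [5].
The resulting 7×21 matrix has rank 6, and its Smith normal form has invariant factors (1,1,1,1,1,1).

∂_2: C_2 → C_1 sends each 2-simplex [p,q,r] to [q,r] − [p,r] + [p,q]. For instance
  ∂[4,5,6] = [5,6] − [4,6] + [4,5],
  ∂[1,2,3] = [2,3] − [1,3] + [1,2].
The resulting 21×14 matrix has rank 13, and its Smith normal form has invariant factors (1,1,1,1,1,1,1,1,1,1,1,1,1).

Reading off H_k = ker ∂_k / im ∂_{k+1}:

  H_0: rank C_0 − rank ∂_1 = 7 − 6 = 1, and the invariant factors of ∂_1 are all 1, so H_0 = Z.
  H_1: rank ker ∂_1 − rank ∂_2 = (21 − 6) − 13 = 2, and the invariant factors of ∂_2 are all 1, so H_1 = Z^2.
  H_2: rank ker ∂_2 − rank ∂_3 = (14 − 13) − 0 = 1, and there is no ∂_3, so H_2 = Z.

H_0 = Z,  H_1 = Z^2,  H_2 = Z.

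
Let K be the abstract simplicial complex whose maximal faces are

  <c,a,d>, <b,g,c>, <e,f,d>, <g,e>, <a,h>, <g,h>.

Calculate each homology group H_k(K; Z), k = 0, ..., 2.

H_0 = Z,  H_1 = Z^2,  H_2 = 0.

Take the total order a < b < c < d < e < f < g < h on the vertex set. Then K (dimension 2) consists of the simplices:

  0-simplices (8): a, b, c, d, e, f, g, h
  1-simplices (12): ac, ad, ah, bc, bg, cd, cg, de, df, ef, eg, gh
  2-simplices (3): acd, bcg, def

so the chain groups are C_0 ≅ Z^8, C_1 ≅ Z^12, C_2 ≅ Z^3.

The boundary map ∂_1: C_1 → C_0 sends each edge [p,q] (with p < q) to q − p. For instance
  ∂ac = c − a.
As a 8×12 matrix over Z this has rank 7, with invariant factors (1,1,1,1,1,1,1).

∂_2: C_2 → C_1 acts by ∂[p,q,r] = [q,r] − [p,r] + [p,q]. For instance
  ∂bcg = cg − bg + bc,
  ∂def = ef − df + de.
As a 12×3 matrix over Z this has rank 3, with invariant factors (1,1,1).

Reading off H_k = ker ∂_k / im ∂_{k+1}:

  H_0: rank C_0 − rank ∂_1 = 8 − 7 = 1, and the invariant factors of ∂_1 are all 1, so H_0 ≅ Z.
  H_1: rank ker ∂_1 − rank ∂_2 = (12 − 7) − 3 = 2, and the invariant factors of ∂_2 are all 1, so H_1 ≅ Z^2.
  H_2: rank ker ∂_2 − rank ∂_3 = (3 − 3) − 0 = 0, and there is no ∂_3, so H_2 ≅ 0.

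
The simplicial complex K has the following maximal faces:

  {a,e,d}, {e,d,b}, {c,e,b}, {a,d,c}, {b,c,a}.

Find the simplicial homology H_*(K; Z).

H_0 = Z,  H_1 = Z,  H_2 = 0.

We work with the vertex ordering a < b < c < d < e. The simplices of K, each written with vertices in increasing order, are:

  0-simplices (5): a, b, c, d, e
  1-simplices (10): ab, ac, ad, ae, bc, bd, be, cd, ce, de
  2-simplices (5): abc, acd, ade, bce, bde

so the chain groups are C_0 ≅ Z^5, C_1 ≅ Z^10, C_2 ≅ Z^5.

The boundary map ∂_1: C_1 → C_0 is given by ∂[p,q] = [q] − [p]. For instance
  ∂ab = b − a.
The resulting 5×10 matrix has rank 4, and its Smith normal form has invariant factors (1,1,1,1).

Boundary ∂_2: C_2 → C_1 maps a triangle to the signed sum of its edges. For instance
  ∂bce = ce − be + bc,
  ∂acd = cd − ad + ac.
The 10×5 boundary matrix has rank 5 and Smith normal form diag(1,1,1,1,1).

Now H_k = ker ∂_k / im ∂_{k+1}, so:

  H_0: rank C_0 − rank ∂_1 = 5 − 4 = 1, and the invariant factors of ∂_1 are all 1, so H_0 ≅ Z.
  H_1: rank ker ∂_1 − rank ∂_2 = (10 − 4) − 5 = 1, and the invariant factors of ∂_2 are all 1, so H_1 ≅ Z.
  H_2: rank ker ∂_2 − rank ∂_3 = (5 − 5) − 0 = 0, and there is no ∂_3, so H_2 ≅ 0.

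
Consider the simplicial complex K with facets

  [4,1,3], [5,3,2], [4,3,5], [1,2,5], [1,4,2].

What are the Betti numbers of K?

K has 5 vertices, 10 edges, 5 triangles.
rank ∂_0 = 0, rank ∂_1 = 4 ⇒ b_0 = 5 − 0 − 4 = 1; all invariant factors of ∂_1 are 1 so no torsion. So H_0 = Z.
rank ∂_1 = 4, rank ∂_2 = 5 ⇒ b_1 = 10 − 4 − 5 = 1; all invariant factors of ∂_2 are 1 so no torsion. So H_1 = Z.
rank ∂_2 = 5, rank ∂_3 = 0 ⇒ b_2 = 5 − 5 − 0 = 0. So H_2 = 0.

b_0 = 1, b_1 = 1, b_2 = 0.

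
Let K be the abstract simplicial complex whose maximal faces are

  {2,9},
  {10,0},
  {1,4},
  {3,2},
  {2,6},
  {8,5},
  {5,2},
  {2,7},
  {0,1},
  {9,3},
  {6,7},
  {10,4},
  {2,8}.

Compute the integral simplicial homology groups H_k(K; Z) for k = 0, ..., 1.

H_0 = Z^2,  H_1 = Z^4.

Order the vertices as 0 < 1 < 2 < 3 < 4 < 5 < 6 < 7 < 8 < 9 < 10. Listing each simplex with vertices in this order, K has dimension 1 with simplices:

  0-simplices (11): [0], [1], [2], [3], [4], [5], [6], [7], [8], [9], [10]
  1-simplices (13): [0,1], [0,10], [1,4], [2,3], [2,5], [2,6], [2,7], [2,8], [2,9], [3,9], [4,10], [5,8], [6,7]

giving chain groups C_0 ≅ Z^11, C_1 ≅ Z^13.

The boundary map ∂_1: C_1 → C_0 maps an edge to its endpoints' difference, ∂[p,q] = q − p. For instance
  ∂[2,6] = [6] − [2].
As a 11×13 matrix over Z this has rank 9, with invariant factors (1,1,1,1,1,1,1,1,1).

From H_k ≅ ker(∂_k) / im(∂_{k+1}) we obtain:

  H_0: rank C_0 − rank ∂_1 = 11 − 9 = 2, and the invariant factors of ∂_1 are all 1, so H_0 ≅ Z^2.
  H_1: rank ker ∂_1 − rank ∂_2 = (13 − 9) − 0 = 4, and there is no ∂_2, so H_1 ≅ Z^4.

(K is a triangulation of the disjoint union of a wedge of 3 circles and the circle S^1.)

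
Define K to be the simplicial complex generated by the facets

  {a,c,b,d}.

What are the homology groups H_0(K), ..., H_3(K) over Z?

H_0 = Z,  H_1 = 0,  H_2 = 0,  H_3 = 0.

Take the total order a < b < c < d on the vertex set. Then K (dimension 3) consists of the simplices:

  0-simplices (4): a, b, c, d
  1-simplices (6): ab, ac, ad, bc, bd, cd
  2-simplices (4): abc, abd, acd, bcd
  3-simplices (1): abcd

Hence C_0 ≅ Z^4, C_1 ≅ Z^6, C_2 ≅ Z^4, C_3 ≅ Z^1.

Boundary ∂_1: C_1 → C_0 maps an edge to its endpoints' difference, ∂[p,q] = q − p. For instance
  ∂cd = d − c.
The 4×6 boundary matrix has rank 3 and Smith normal form diag(1,1,1).

Boundary ∂_2: C_2 → C_1 maps a triangle to the signed sum of its edges. For instance
  ∂acd = cd − ad + ac,
  ∂abd = bd − ad + ab.
The resulting 6×4 matrix has rank 3, and its Smith normal form has invariant factors (1,1,1).

∂_3: C_3 → C_2 sends each 3-simplex σ to the alternating sum Σ_i (−1)^i (σ with its i-th vertex removed). For instance
  ∂abcd = bcd − acd + abd − abc.
The 4×1 boundary matrix has rank 1 and Smith normal form diag(1).

Computing H_k = (kernel of ∂_k) / (image of ∂_{k+1}):

  H_0: rank C_0 − rank ∂_1 = 4 − 3 = 1, and the invariant factors of ∂_1 are all 1, so H_0 ≅ Z.
  H_1: rank ker ∂_1 − rank ∂_2 = (6 − 3) − 3 = 0, and the invariant factors of ∂_2 are all 1, so H_1 ≅ 0.
  H_2: rank ker ∂_2 − rank ∂_3 = (4 − 3) − 1 = 0, and the invariant factors of ∂_3 are all 1, so H_2 ≅ 0.
  H_3: rank ker ∂_3 − rank ∂_4 = (1 − 1) − 0 = 0, and there is no ∂_4, so H_3 ≅ 0.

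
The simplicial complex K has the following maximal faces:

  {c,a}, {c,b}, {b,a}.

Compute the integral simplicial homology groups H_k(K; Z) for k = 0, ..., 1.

Order the vertices as a < b < c. Listing each simplex with vertices in this order, K has dimension 1 with simplices:

  0-simplices (3): a, b, c
  1-simplices (3): ab, ac, bc

giving chain groups C_0 ≅ Z^3, C_1 ≅ Z^3.

∂_1: C_1 → C_0 is given by ∂[p,q] = [q] − [p].
The resulting 3×3 matrix has rank 2, and its Smith normal form has invariant factors (1,1).

Computing H_k = (kernel of ∂_k) / (image of ∂_{k+1}):

  H_0: rank C_0 − rank ∂_1 = 3 − 2 = 1, and the invariant factors of ∂_1 are all 1, so H_0 ≅ Z.
  H_1: rank ker ∂_1 − rank ∂_2 = (3 − 2) − 0 = 1, and there is no ∂_2, so H_1 ≅ Z.

(K is a triangulation of the circle S^1.)

H_0 ≅ Z,  H_1 ≅ Z.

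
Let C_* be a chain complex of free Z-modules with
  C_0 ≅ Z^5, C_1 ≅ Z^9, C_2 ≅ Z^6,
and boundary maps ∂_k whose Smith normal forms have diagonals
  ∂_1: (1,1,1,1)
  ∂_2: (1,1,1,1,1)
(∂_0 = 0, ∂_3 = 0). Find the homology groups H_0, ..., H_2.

H_0 ≅ Z,  H_1 = 0,  H_2 ≅ Z.

H_0: b_0 = 5 − 0 − 4 = 1; torsion from ∂_1 factors > 1: none. So H_0 ≅ Z.
H_1: b_1 = 9 − 4 − 5 = 0; torsion from ∂_2 factors > 1: none. So H_1 ≅ 0.
H_2: b_2 = 6 − 5 − 0 = 1; torsion from ∂_3 factors > 1: none. So H_2 ≅ Z.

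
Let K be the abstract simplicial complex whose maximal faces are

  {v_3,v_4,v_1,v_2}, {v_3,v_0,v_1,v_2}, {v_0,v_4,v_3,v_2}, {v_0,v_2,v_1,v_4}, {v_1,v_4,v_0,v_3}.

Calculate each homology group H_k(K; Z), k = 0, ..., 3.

We work with the vertex ordering v_0 < v_1 < v_2 < v_3 < v_4. The simplices of K, each written with vertices in increasing order, are:

  0-simplices (5): [v_0], [v_1], [v_2], [v_3], [v_4]
  1-simplices (10): [v_0,v_1], [v_0,v_2], [v_0,v_3], [v_0,v_4], [v_1,v_2], [v_1,v_3], [v_1,v_4], [v_2,v_3], [v_2,v_4], [v_3,v_4]
  2-simplices (10): [v_0,v_1,v_2], [v_0,v_1,v_3], [v_0,v_1,v_4], [v_0,v_2,v_3], [v_0,v_2,v_4], [v_0,v_3,v_4], [v_1,v_2,v_3], [v_1,v_2,v_4], [v_1,v_3,v_4], [v_2,v_3,v_4]
  3-simplices (5): [v_0,v_1,v_2,v_3], [v_0,v_1,v_2,v_4], [v_0,v_1,v_3,v_4], [v_0,v_2,v_3,v_4], [v_1,v_2,v_3,v_4]

Hence C_0 ≅ Z^5, C_1 ≅ Z^10, C_2 ≅ Z^10, C_3 ≅ Z^5.

Boundary ∂_1: C_1 → C_0 maps an edge to its endpoints' difference, ∂[p,q] = q − p.
As a 5×10 matrix over Z this has rank 4, with invariant factors (1,1,1,1).

∂_2: C_2 → C_1 sends each 2-simplex [p,q,r] to [q,r] − [p,r] + [p,q]. For instance
  ∂[v_0,v_1,v_2] = [v_1,v_2] − [v_0,v_2] + [v_0,v_1],
  ∂[v_0,v_2,v_4] = [v_2,v_4] − [v_0,v_4] + [v_0,v_2].
The resulting 10×10 matrix has rank 6, and its Smith normal form has invariant factors (1,1,1,1,1,1).

∂_3: C_3 → C_2 sends each 3-simplex σ to the alternating sum Σ_i (−1)^i (σ with its i-th vertex removed). For instance
  ∂[v_0,v_1,v_3,v_4] = [v_1,v_3,v_4] − [v_0,v_3,v_4] + [v_0,v_1,v_4] − [v_0,v_1,v_3],
  ∂[v_0,v_1,v_2,v_4] = [v_1,v_2,v_4] − [v_0,v_2,v_4] + [v_0,v_1,v_4] − [v_0,v_1,v_2].
This gives a 10×5 integer matrix of rank 4; reducing to Smith normal form yields diagonal entries (1,1,1,1).

Computing H_k = (kernel of ∂_k) / (image of ∂_{k+1}):

  H_0: rank C_0 − rank ∂_1 = 5 − 4 = 1, and the invariant factors of ∂_1 are all 1, so H_0 ≅ Z.
  H_1: rank ker ∂_1 − rank ∂_2 = (10 − 4) − 6 = 0, and the invariant factors of ∂_2 are all 1, so H_1 ≅ 0.
  H_2: rank ker ∂_2 − rank ∂_3 = (10 − 6) − 4 = 0, and the invariant factors of ∂_3 are all 1, so H_2 ≅ 0.
  H_3: rank ker ∂_3 − rank ∂_4 = (5 − 4) − 0 = 1, and there is no ∂_4, so H_3 ≅ Z.

As a check, the Euler characteristic is 5 − 10 + 10 − 5 = 0, which agrees with 1 − 0 + 0 − 1 = 0.

H_0 ≅ Z,  H_1 = 0,  H_2 = 0,  H_3 ≅ Z.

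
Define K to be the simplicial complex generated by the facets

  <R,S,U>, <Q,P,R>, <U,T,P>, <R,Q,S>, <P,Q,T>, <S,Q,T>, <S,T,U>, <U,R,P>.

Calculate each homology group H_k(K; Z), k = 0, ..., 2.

Order the vertices as P < Q < R < S < T < U. Listing each simplex with vertices in this order, K has dimension 2 with simplices:

  0-simplices (6): P, Q, R, S, T, U
  1-simplices (12): PQ, PR, PT, PU, QR, QS, QT, RS, RU, ST, SU, TU
  2-simplices (8): PQR, PQT, PRU, PTU, QRS, QST, RSU, STU

Hence C_0 ≅ Z^6, C_1 ≅ Z^12, C_2 ≅ Z^8.

The boundary map ∂_1: C_1 → C_0 is given by ∂[p,q] = [q] − [p].
The resulting 6×12 matrix has rank 5, and its Smith normal form has invariant factors (1,1,1,1,1).

Boundary ∂_2: C_2 → C_1 maps a triangle to the signed sum of its edges. For instance
  ∂QST = ST − QT + QS,
  ∂PTU = TU − PU + PT.
The resulting 12×8 matrix has rank 7, and its Smith normal form has invariant factors (1,1,1,1,1,1,1).

Computing H_k = (kernel of ∂_k) / (image of ∂_{k+1}):

  H_0: rank C_0 − rank ∂_1 = 6 − 5 = 1, and the invariant factors of ∂_1 are all 1, so H_0 = Z.
  H_1: rank ker ∂_1 − rank ∂_2 = (12 − 5) − 7 = 0, and the invariant factors of ∂_2 are all 1, so H_1 = 0.
  H_2: rank ker ∂_2 − rank ∂_3 = (8 − 7) − 0 = 1, and there is no ∂_3, so H_2 = Z.

(K is a triangulation of the 2-sphere S^2.)

H_0 = Z,  H_1 = 0,  H_2 = Z.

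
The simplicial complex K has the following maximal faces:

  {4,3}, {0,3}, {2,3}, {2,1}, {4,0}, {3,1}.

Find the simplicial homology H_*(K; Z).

H_0 = Z,  H_1 = Z^2.

K has 5 vertices, 6 edges.
rank ∂_0 = 0, rank ∂_1 = 4 ⇒ b_0 = 5 − 0 − 4 = 1; all invariant factors of ∂_1 are 1 so no torsion. So H_0 = Z.
rank ∂_1 = 4, rank ∂_2 = 0 ⇒ b_1 = 6 − 4 − 0 = 2. So H_1 = Z^2.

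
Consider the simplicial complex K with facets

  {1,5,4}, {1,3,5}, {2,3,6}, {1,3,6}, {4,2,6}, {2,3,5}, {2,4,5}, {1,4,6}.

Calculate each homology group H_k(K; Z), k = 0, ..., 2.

Take the total order 1 < 2 < 3 < 4 < 5 < 6 on the vertex set. Then K (dimension 2) consists of the simplices:

  0-simplices (6): [1], [2], [3], [4], [5], [6]
  1-simplices (12): [1,3], [1,4], [1,5], [1,6], [2,3], [2,4], [2,5], [2,6], [3,5], [3,6], [4,5], [4,6]
  2-simplices (8): [1,3,5], [1,3,6], [1,4,5], [1,4,6], [2,3,5], [2,3,6], [2,4,5], [2,4,6]

Hence C_0 ≅ Z^6, C_1 ≅ Z^12, C_2 ≅ Z^8.

Boundary ∂_1: C_1 → C_0 is given by ∂[p,q] = [q] − [p].
As a 6×12 matrix over Z this has rank 5, with invariant factors (1,1,1,1,1).

The boundary map ∂_2: C_2 → C_1 sends each 2-simplex [p,q,r] to [q,r] − [p,r] + [p,q]. For instance
  ∂[1,3,5] = [3,5] − [1,5] + [1,3],
  ∂[1,3,6] = [3,6] − [1,6] + [1,3].
The resulting 12×8 matrix has rank 7, and its Smith normal form has invariant factors (1,1,1,1,1,1,1).

Computing H_k = (kernel of ∂_k) / (image of ∂_{k+1}):

  H_0: rank C_0 − rank ∂_1 = 6 − 5 = 1, and the invariant factors of ∂_1 are all 1, so H_0 = Z.
  H_1: rank ker ∂_1 − rank ∂_2 = (12 − 5) − 7 = 0, and the invariant factors of ∂_2 are all 1, so H_1 = 0.
  H_2: rank ker ∂_2 − rank ∂_3 = (8 − 7) − 0 = 1, and there is no ∂_3, so H_2 = Z.

H_0 ≅ Z,  H_1 = 0,  H_2 ≅ Z.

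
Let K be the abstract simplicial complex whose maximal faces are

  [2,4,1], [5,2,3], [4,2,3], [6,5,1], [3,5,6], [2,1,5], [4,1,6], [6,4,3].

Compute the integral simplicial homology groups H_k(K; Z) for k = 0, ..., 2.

Fix the vertex order 1 < 2 < 3 < 4 < 5 < 6 and write every simplex with vertices in increasing order. Then dim K = 2 and the simplices of K are:

  0-simplices (6): [1], [2], [3], [4], [5], [6]
  1-simplices (12): [1,2], [1,4], [1,5], [1,6], [2,3], [2,4], [2,5], [3,4], [3,5], [3,6], [4,6], [5,6]
  2-simplices (8): [1,2,4], [1,2,5], [1,4,6], [1,5,6], [2,3,4], [2,3,5], [3,4,6], [3,5,6]

so the chain groups are C_0 ≅ Z^6, C_1 ≅ Z^12, C_2 ≅ Z^8.

∂_1: C_1 → C_0 maps an edge to its endpoints' difference, ∂[p,q] = q − p. For instance
  ∂[1,2] = [2] − [1].
This gives a 6×12 integer matrix of rank 5; reducing to Smith normal form yields diagonal entries (1,1,1,1,1).

The boundary map ∂_2: C_2 → C_1 maps a triangle to the signed sum of its edges. For instance
  ∂[3,5,6] = [5,6] − [3,6] + [3,5],
  ∂[1,2,5] = [2,5] − [1,5] + [1,2].
The 12×8 boundary matrix has rank 7 and Smith normal form diag(1,1,1,1,1,1,1).

Now H_k = ker ∂_k / im ∂_{k+1}, so:

  H_0: rank C_0 − rank ∂_1 = 6 − 5 = 1, and the invariant factors of ∂_1 are all 1, so H_0 ≅ Z.
  H_1: rank ker ∂_1 − rank ∂_2 = (12 − 5) − 7 = 0, and the invariant factors of ∂_2 are all 1, so H_1 ≅ 0.
  H_2: rank ker ∂_2 − rank ∂_3 = (8 − 7) − 0 = 1, and there is no ∂_3, so H_2 ≅ Z.

H_0 = Z,  H_1 = 0,  H_2 = Z.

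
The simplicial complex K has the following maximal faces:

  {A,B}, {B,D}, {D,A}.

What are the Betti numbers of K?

Fix the vertex order A < B < D and write every simplex with vertices in increasing order. Then dim K = 1 and the simplices of K are:

  0-simplices (3): A, B, D
  1-simplices (3): AB, AD, BD

giving chain groups C_0 ≅ Z^3, C_1 ≅ Z^3.

The boundary map ∂_1: C_1 → C_0 maps an edge to its endpoints' difference, ∂[p,q] = q − p. For instance
  ∂AD = D − A.
As a 3×3 matrix over Z this has rank 2, with invariant factors (1,1).

Reading off H_k = ker ∂_k / im ∂_{k+1}:

  H_0: rank C_0 − rank ∂_1 = 3 − 2 = 1, and the invariant factors of ∂_1 are all 1, so H_0 ≅ Z.
  H_1: rank ker ∂_1 − rank ∂_2 = (3 − 2) − 0 = 1, and there is no ∂_2, so H_1 ≅ Z.

As a check, the Euler characteristic is 3 − 3 = 0, which agrees with 1 − 1 = 0.

Hence the Betti numbers are b_0 = 1, b_1 = 1.

b_0 = 1, b_1 = 1.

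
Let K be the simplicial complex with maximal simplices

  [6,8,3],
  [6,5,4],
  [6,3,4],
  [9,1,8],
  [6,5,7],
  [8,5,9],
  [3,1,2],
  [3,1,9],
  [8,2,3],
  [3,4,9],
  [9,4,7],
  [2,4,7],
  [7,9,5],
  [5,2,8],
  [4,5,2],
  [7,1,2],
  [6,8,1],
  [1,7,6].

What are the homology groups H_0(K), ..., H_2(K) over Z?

Order the vertices as 1 < 2 < 3 < 4 < 5 < 6 < 7 < 8 < 9. Listing each simplex with vertices in this order, K has dimension 2 with simplices:

  0-simplices (9): [1], [2], [3], [4], [5], [6], [7], [8], [9]
  1-simplices (27): (27 of them)
  2-simplices (18): [1,2,3], [1,2,7], [1,3,9], [1,6,7], [1,6,8], [1,8,9], [2,3,8], [2,4,5], [2,4,7], [2,5,8], [3,4,6], [3,4,9], [3,6,8], [4,5,6], [4,7,9], [5,6,7], [5,7,9], [5,8,9]

so the chain groups are C_0 ≅ Z^9, C_1 ≅ Z^27, C_2 ≅ Z^18.

∂_1: C_1 → C_0 sends each edge [p,q] (with p < q) to q − p. For instance
  ∂[3,9] = [9] − [3].
The resulting 9×27 matrix has rank 8, and its Smith normal form has invariant factors (1,1,1,1,1,1,1,1).

∂_2: C_2 → C_1 acts by ∂[p,q,r] = [q,r] − [p,r] + [p,q]. For instance
  ∂[3,4,6] = [4,6] − [3,6] + [3,4],
  ∂[2,5,8] = [5,8] − [2,8] + [2,5].
The resulting 27×18 matrix has rank 18, and its Smith normal form has invariant factors (1,1,1,1,1,1,1,1,1,1,1,1,1,1,1,1,1,2).

From H_k ≅ ker(∂_k) / im(∂_{k+1}) we obtain:

  H_0: rank C_0 − rank ∂_1 = 9 − 8 = 1, and the invariant factors of ∂_1 are all 1, so H_0 ≅ Z.
  H_1: rank ker ∂_1 − rank ∂_2 = (27 − 8) − 18 = 1, and ∂_2 has invariant factor 2 > 1, so H_1 ≅ Z ⊕ Z/2.
  H_2: rank ker ∂_2 − rank ∂_3 = (18 − 18) − 0 = 0, and there is no ∂_3, so H_2 ≅ 0.

As a check, the Euler characteristic is 9 − 27 + 18 = 0, which agrees with 1 − 1 + 0 = 0.

H_0 = Z,  H_1 = Z ⊕ Z/2,  H_2 = 0.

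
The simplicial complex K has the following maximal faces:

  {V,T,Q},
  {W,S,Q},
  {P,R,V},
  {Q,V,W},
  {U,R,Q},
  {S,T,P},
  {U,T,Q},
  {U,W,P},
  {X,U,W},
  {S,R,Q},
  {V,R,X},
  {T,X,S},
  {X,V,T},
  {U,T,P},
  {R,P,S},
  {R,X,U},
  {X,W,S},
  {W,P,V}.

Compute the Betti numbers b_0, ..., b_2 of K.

Order the vertices as P < Q < R < S < T < U < V < W < X. Listing each simplex with vertices in this order, K has dimension 2 with simplices:

  0-simplices (9): P, Q, R, S, T, U, V, W, X
  1-simplices (27): PR, PS, PT, PU, PV, PW, QR, QS, QT, QU, QV, QW, RS, RU, RV, RX, ST, SW, SX, TU, TV, TX, UW, UX, VW, VX, WX
  2-simplices (18): PRS, PRV, PST, PTU, PUW, PVW, QRS, QRU, QSW, QTU, QTV, QVW, RUX, RVX, STX, SWX, TVX, UWX

Hence C_0 ≅ Z^9, C_1 ≅ Z^27, C_2 ≅ Z^18.

Boundary ∂_1: C_1 → C_0 is given by ∂[p,q] = [q] − [p].
This gives a 9×27 integer matrix of rank 8; reducing to Smith normal form yields diagonal entries (1,1,1,1,1,1,1,1).

∂_2: C_2 → C_1 acts by ∂[p,q,r] = [q,r] − [p,r] + [p,q]. For instance
  ∂PST = ST − PT + PS,
  ∂QRU = RU − QU + QR.
As a 27×18 matrix over Z this has rank 17, with invariant factors (1,1,1,1,1,1,1,1,1,1,1,1,1,1,1,1,1).

Now H_k = ker ∂_k / im ∂_{k+1}, so:

  H_0: rank C_0 − rank ∂_1 = 9 − 8 = 1, and the invariant factors of ∂_1 are all 1, so H_0 = Z.
  H_1: rank ker ∂_1 − rank ∂_2 = (27 − 8) − 17 = 2, and the invariant factors of ∂_2 are all 1, so H_1 = Z^2.
  H_2: rank ker ∂_2 − rank ∂_3 = (18 − 17) − 0 = 1, and there is no ∂_3, so H_2 = Z.

Hence the Betti numbers are b_0 = 1, b_1 = 2, b_2 = 1.

b_0 = 1, b_1 = 2, b_2 = 1.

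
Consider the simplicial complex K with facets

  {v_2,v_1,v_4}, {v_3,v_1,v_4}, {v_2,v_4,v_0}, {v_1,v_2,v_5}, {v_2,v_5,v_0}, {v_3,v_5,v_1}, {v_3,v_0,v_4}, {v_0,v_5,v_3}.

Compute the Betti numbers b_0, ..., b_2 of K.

b_0 = 1, b_1 = 0, b_2 = 1.

We work with the vertex ordering v_0 < v_1 < v_2 < v_3 < v_4 < v_5. The simplices of K, each written with vertices in increasing order, are:

  0-simplices (6): [v_0], [v_1], [v_2], [v_3], [v_4], [v_5]
  1-simplices (12): [v_0,v_2], [v_0,v_3], [v_0,v_4], [v_0,v_5], [v_1,v_2], [v_1,v_3], [v_1,v_4], [v_1,v_5], [v_2,v_4], [v_2,v_5], [v_3,v_4], [v_3,v_5]
  2-simplices (8): [v_0,v_2,v_4], [v_0,v_2,v_5], [v_0,v_3,v_4], [v_0,v_3,v_5], [v_1,v_2,v_4], [v_1,v_2,v_5], [v_1,v_3,v_4], [v_1,v_3,v_5]

so the chain groups are C_0 ≅ Z^6, C_1 ≅ Z^12, C_2 ≅ Z^8.

The boundary map ∂_1: C_1 → C_0 sends each edge [p,q] (with p < q) to q − p. For instance
  ∂[v_0,v_4] = [v_4] − [v_0].
As a 6×12 matrix over Z this has rank 5, with invariant factors (1,1,1,1,1).

Boundary ∂_2: C_2 → C_1 acts by ∂[p,q,r] = [q,r] − [p,r] + [p,q]. For instance
  ∂[v_0,v_2,v_4] = [v_2,v_4] − [v_0,v_4] + [v_0,v_2],
  ∂[v_1,v_2,v_5] = [v_2,v_5] − [v_1,v_5] + [v_1,v_2].
The 12×8 boundary matrix has rank 7 and Smith normal form diag(1,1,1,1,1,1,1).

From H_k ≅ ker(∂_k) / im(∂_{k+1}) we obtain:

  H_0: rank C_0 − rank ∂_1 = 6 − 5 = 1, and the invariant factors of ∂_1 are all 1, so H_0 ≅ Z.
  H_1: rank ker ∂_1 − rank ∂_2 = (12 − 5) − 7 = 0, and the invariant factors of ∂_2 are all 1, so H_1 ≅ 0.
  H_2: rank ker ∂_2 − rank ∂_3 = (8 − 7) − 0 = 1, and there is no ∂_3, so H_2 ≅ Z.

(K is a triangulation of the 2-sphere S^2.)

Hence the Betti numbers are b_0 = 1, b_1 = 0, b_2 = 1.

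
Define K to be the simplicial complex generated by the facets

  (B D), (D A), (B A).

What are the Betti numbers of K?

b_0 = 1, b_1 = 1.

We work with the vertex ordering A < B < D. The simplices of K, each written with vertices in increasing order, are:

  0-simplices (3): A, B, D
  1-simplices (3): AB, AD, BD

giving chain groups C_0 ≅ Z^3, C_1 ≅ Z^3.

∂_1: C_1 → C_0 is given by ∂[p,q] = [q] − [p]. For instance
  ∂AD = D − A.
The 3×3 boundary matrix has rank 2 and Smith normal form diag(1,1).

From H_k ≅ ker(∂_k) / im(∂_{k+1}) we obtain:

  H_0: rank C_0 − rank ∂_1 = 3 − 2 = 1, and the invariant factors of ∂_1 are all 1, so H_0 = Z.
  H_1: rank ker ∂_1 − rank ∂_2 = (3 − 2) − 0 = 1, and there is no ∂_2, so H_1 = Z.

As a check, the Euler characteristic is 3 − 3 = 0, which agrees with 1 − 1 = 0.

Hence the Betti numbers are b_0 = 1, b_1 = 1.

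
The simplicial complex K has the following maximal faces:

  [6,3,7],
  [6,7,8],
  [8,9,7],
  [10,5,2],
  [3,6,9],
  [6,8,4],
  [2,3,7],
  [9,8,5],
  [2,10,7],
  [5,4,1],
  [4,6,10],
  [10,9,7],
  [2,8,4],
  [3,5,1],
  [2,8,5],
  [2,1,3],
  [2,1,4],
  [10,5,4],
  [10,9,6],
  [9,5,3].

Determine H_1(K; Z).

H_1 = Z ⊕ Z/2Z.

Fix the vertex order 1 < 2 < 3 < 4 < 5 < 6 < 7 < 8 < 9 < 10 and write every simplex with vertices in increasing order. Then dim K = 2 and the simplices of K are:

  0-simplices (10): [1], [2], [3], [4], [5], [6], [7], [8], [9], [10]
  1-simplices (30): (30 of them)
  2-simplices (20): (20 of them)

so the chain groups are C_0 ≅ Z^10, C_1 ≅ Z^30, C_2 ≅ Z^20.

The boundary map ∂_1: C_1 → C_0 is given by ∂[p,q] = [q] − [p]. For instance
  ∂[5,8] = [8] − [5].
The resulting 10×30 matrix has rank 9, and its Smith normal form has invariant factors (1,1,1,1,1,1,1,1,1).

∂_2: C_2 → C_1 acts by ∂[p,q,r] = [q,r] − [p,r] + [p,q]. For instance
  ∂[1,4,5] = [4,5] − [1,5] + [1,4],
  ∂[1,2,3] = [2,3] − [1,3] + [1,2].
As a 30×20 matrix over Z this has rank 20, with invariant factors (1,1,1,1,1,1,1,1,1,1,1,1,1,1,1,1,1,1,1,2).

Reading off H_k = ker ∂_k / im ∂_{k+1}:

  H_1: rank ker ∂_1 − rank ∂_2 = (30 − 9) − 20 = 1, and ∂_2 has invariant factor 2 > 1, so H_1 ≅ Z ⊕ Z/2Z.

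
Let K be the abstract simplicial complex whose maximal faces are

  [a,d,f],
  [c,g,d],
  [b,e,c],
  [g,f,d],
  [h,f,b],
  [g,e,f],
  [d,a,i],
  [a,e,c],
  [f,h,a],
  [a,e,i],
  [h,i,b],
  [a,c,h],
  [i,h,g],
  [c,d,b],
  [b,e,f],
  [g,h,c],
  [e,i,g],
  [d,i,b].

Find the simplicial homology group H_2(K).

H_2 ≅ Z.

We work with the vertex ordering a < b < c < d < e < f < g < h < i. The simplices of K, each written with vertices in increasing order, are:

  0-simplices (9): a, b, c, d, e, f, g, h, i
  1-simplices (27): ac, ad, ae, af, ah, ai, bc, bd, be, bf, bh, bi, cd, ce, cg, ch, df, dg, di, ef, eg, ei, fg, fh, gh, gi, hi
  2-simplices (18): ace, ach, adf, adi, aei, afh, bcd, bce, bdi, bef, bfh, bhi, cdg, cgh, dfg, efg, egi, ghi

so the chain groups are C_0 ≅ Z^9, C_1 ≅ Z^27, C_2 ≅ Z^18.

Boundary ∂_1: C_1 → C_0 maps an edge to its endpoints' difference, ∂[p,q] = q − p. For instance
  ∂af = f − a.
This gives a 9×27 integer matrix of rank 8; reducing to Smith normal form yields diagonal entries (1,1,1,1,1,1,1,1).

∂_2: C_2 → C_1 maps a triangle to the signed sum of its edges. For instance
  ∂cgh = gh − ch + cg,
  ∂egi = gi − ei + eg.
The resulting 27×18 matrix has rank 17, and its Smith normal form has invariant factors (1,1,1,1,1,1,1,1,1,1,1,1,1,1,1,1,1).

Reading off H_k = ker ∂_k / im ∂_{k+1}:

  H_2: rank ker ∂_2 − rank ∂_3 = (18 − 17) − 0 = 1, and there is no ∂_3, so H_2 = Z.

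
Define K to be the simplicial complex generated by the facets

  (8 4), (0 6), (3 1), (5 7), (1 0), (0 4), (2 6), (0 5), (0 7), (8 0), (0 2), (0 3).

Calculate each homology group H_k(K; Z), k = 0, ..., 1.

H_0 ≅ Z,  H_1 ≅ Z^4.

Take the total order 0 < 1 < 2 < 3 < 4 < 5 < 6 < 7 < 8 on the vertex set. Then K (dimension 1) consists of the simplices:

  0-simplices (9): [0], [1], [2], [3], [4], [5], [6], [7], [8]
  1-simplices (12): [0,1], [0,2], [0,3], [0,4], [0,5], [0,6], [0,7], [0,8], [1,3], [2,6], [4,8], [5,7]

Hence C_0 ≅ Z^9, C_1 ≅ Z^12.

Boundary ∂_1: C_1 → C_0 sends each edge [p,q] (with p < q) to q − p.
This gives a 9×12 integer matrix of rank 8; reducing to Smith normal form yields diagonal entries (1,1,1,1,1,1,1,1).

Now H_k = ker ∂_k / im ∂_{k+1}, so:

  H_0: rank C_0 − rank ∂_1 = 9 − 8 = 1, and the invariant factors of ∂_1 are all 1, so H_0 = Z.
  H_1: rank ker ∂_1 − rank ∂_2 = (12 − 8) − 0 = 4, and there is no ∂_2, so H_1 = Z^4.

As a check, the Euler characteristic is 9 − 12 = -3, which agrees with 1 − 4 = -3.
(K is a triangulation of a wedge of 4 circles.)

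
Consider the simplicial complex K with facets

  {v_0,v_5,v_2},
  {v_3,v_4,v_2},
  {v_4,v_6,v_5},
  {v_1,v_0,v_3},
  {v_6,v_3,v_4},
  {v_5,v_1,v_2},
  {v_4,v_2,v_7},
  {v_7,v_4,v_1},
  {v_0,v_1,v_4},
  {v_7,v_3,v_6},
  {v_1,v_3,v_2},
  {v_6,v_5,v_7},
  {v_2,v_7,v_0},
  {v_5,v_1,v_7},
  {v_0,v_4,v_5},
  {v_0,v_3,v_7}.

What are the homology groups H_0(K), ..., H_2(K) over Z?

H_0 ≅ Z,  H_1 ≅ Z^2,  H_2 ≅ Z.

We work with the vertex ordering v_0 < v_1 < v_2 < v_3 < v_4 < v_5 < v_6 < v_7. The simplices of K, each written with vertices in increasing order, are:

  0-simplices (8): [v_0], [v_1], [v_2], [v_3], [v_4], [v_5], [v_6], [v_7]
  1-simplices (24): (24 of them)
  2-simplices (16): (16 of them)

so the chain groups are C_0 ≅ Z^8, C_1 ≅ Z^24, C_2 ≅ Z^16.

The boundary map ∂_1: C_1 → C_0 is given by ∂[p,q] = [q] − [p]. For instance
  ∂[v_3,v_7] = [v_7] − [v_3].
The resulting 8×24 matrix has rank 7, and its Smith normal form has invariant factors (1,1,1,1,1,1,1).

Boundary ∂_2: C_2 → C_1 maps a triangle to the signed sum of its edges. For instance
  ∂[v_0,v_2,v_7] = [v_2,v_7] − [v_0,v_7] + [v_0,v_2],
  ∂[v_0,v_2,v_5] = [v_2,v_5] − [v_0,v_5] + [v_0,v_2].
The resulting 24×16 matrix has rank 15, and its Smith normal form has invariant factors (1,1,1,1,1,1,1,1,1,1,1,1,1,1,1).

Reading off H_k = ker ∂_k / im ∂_{k+1}:

  H_0: rank C_0 − rank ∂_1 = 8 − 7 = 1, and the invariant factors of ∂_1 are all 1, so H_0 = Z.
  H_1: rank ker ∂_1 − rank ∂_2 = (24 − 7) − 15 = 2, and the invariant factors of ∂_2 are all 1, so H_1 = Z^2.
  H_2: rank ker ∂_2 − rank ∂_3 = (16 − 15) − 0 = 1, and there is no ∂_3, so H_2 = Z.

As a check, the Euler characteristic is 8 − 24 + 16 = 0, which agrees with 1 − 2 + 1 = 0.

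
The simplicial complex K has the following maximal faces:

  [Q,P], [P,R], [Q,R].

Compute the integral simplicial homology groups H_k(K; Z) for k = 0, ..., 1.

H_0 = Z,  H_1 = Z.

We work with the vertex ordering P < Q < R. The simplices of K, each written with vertices in increasing order, are:

  0-simplices (3): P, Q, R
  1-simplices (3): PQ, PR, QR

so the chain groups are C_0 ≅ Z^3, C_1 ≅ Z^3.

Boundary ∂_1: C_1 → C_0 maps an edge to its endpoints' difference, ∂[p,q] = q − p. For instance
  ∂PR = R − P.
The resulting 3×3 matrix has rank 2, and its Smith normal form has invariant factors (1,1).

Computing H_k = (kernel of ∂_k) / (image of ∂_{k+1}):

  H_0: rank C_0 − rank ∂_1 = 3 − 2 = 1, and the invariant factors of ∂_1 are all 1, so H_0 ≅ Z.
  H_1: rank ker ∂_1 − rank ∂_2 = (3 − 2) − 0 = 1, and there is no ∂_2, so H_1 ≅ Z.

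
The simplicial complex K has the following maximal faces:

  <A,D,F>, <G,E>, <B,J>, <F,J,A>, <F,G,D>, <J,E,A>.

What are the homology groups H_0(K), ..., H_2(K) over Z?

Fix the vertex order A < B < D < E < F < G < J and write every simplex with vertices in increasing order. Then dim K = 2 and the simplices of K are:

  0-simplices (7): A, B, D, E, F, G, J
  1-simplices (11): AD, AE, AF, AJ, BJ, DF, DG, EG, EJ, FG, FJ
  2-simplices (4): ADF, AEJ, AFJ, DFG

Hence C_0 ≅ Z^7, C_1 ≅ Z^11, C_2 ≅ Z^4.

The boundary map ∂_1: C_1 → C_0 maps an edge to its endpoints' difference, ∂[p,q] = q − p. For instance
  ∂DG = G − D.
The resulting 7×11 matrix has rank 6, and its Smith normal form has invariant factors (1,1,1,1,1,1).

The boundary map ∂_2: C_2 → C_1 sends each 2-simplex [p,q,r] to [q,r] − [p,r] + [p,q]. For instance
  ∂DFG = FG − DG + DF,
  ∂ADF = DF − AF + AD.
This gives a 11×4 integer matrix of rank 4; reducing to Smith normal form yields diagonal entries (1,1,1,1).

Computing H_k = (kernel of ∂_k) / (image of ∂_{k+1}):

  H_0: rank C_0 − rank ∂_1 = 7 − 6 = 1, and the invariant factors of ∂_1 are all 1, so H_0 = Z.
  H_1: rank ker ∂_1 − rank ∂_2 = (11 − 6) − 4 = 1, and the invariant factors of ∂_2 are all 1, so H_1 = Z.
  H_2: rank ker ∂_2 − rank ∂_3 = (4 − 4) − 0 = 0, and there is no ∂_3, so H_2 = 0.

H_0 = Z,  H_1 = Z,  H_2 = 0.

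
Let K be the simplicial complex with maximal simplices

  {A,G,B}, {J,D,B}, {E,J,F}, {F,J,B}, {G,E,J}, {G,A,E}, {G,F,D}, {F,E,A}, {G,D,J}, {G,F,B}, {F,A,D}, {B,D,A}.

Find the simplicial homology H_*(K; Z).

Order the vertices as A < B < D < E < F < G < J. Listing each simplex with vertices in this order, K has dimension 2 with simplices:

  0-simplices (7): A, B, D, E, F, G, J
  1-simplices (18): AB, AD, AE, AF, AG, BD, BF, BG, BJ, DF, DG, DJ, EF, EG, EJ, FG, FJ, GJ
  2-simplices (12): ABD, ABG, ADF, AEF, AEG, BDJ, BFG, BFJ, DFG, DGJ, EFJ, EGJ

so the chain groups are C_0 ≅ Z^7, C_1 ≅ Z^18, C_2 ≅ Z^12.

Boundary ∂_1: C_1 → C_0 maps an edge to its endpoints' difference, ∂[p,q] = q − p.
The resulting 7×18 matrix has rank 6, and its Smith normal form has invariant factors (1,1,1,1,1,1).

The boundary map ∂_2: C_2 → C_1 acts by ∂[p,q,r] = [q,r] − [p,r] + [p,q]. For instance
  ∂ADF = DF − AF + AD,
  ∂ABG = BG − AG + AB.
The 18×12 boundary matrix has rank 12 and Smith normal form diag(1,1,1,1,1,1,1,1,1,1,1,2).

From H_k ≅ ker(∂_k) / im(∂_{k+1}) we obtain:

  H_0: rank C_0 − rank ∂_1 = 7 − 6 = 1, and the invariant factors of ∂_1 are all 1, so H_0 ≅ Z.
  H_1: rank ker ∂_1 − rank ∂_2 = (18 − 6) − 12 = 0, and ∂_2 has invariant factor 2 > 1, so H_1 ≅ Z/2Z.
  H_2: rank ker ∂_2 − rank ∂_3 = (12 − 12) − 0 = 0, and there is no ∂_3, so H_2 ≅ 0.

As a check, the Euler characteristic is 7 − 18 + 12 = 1, which agrees with 1 − 0 + 0 = 1.
(K is a triangulation of the real projective plane RP^2.)

H_0 ≅ Z,  H_1 ≅ Z/2Z,  H_2 = 0.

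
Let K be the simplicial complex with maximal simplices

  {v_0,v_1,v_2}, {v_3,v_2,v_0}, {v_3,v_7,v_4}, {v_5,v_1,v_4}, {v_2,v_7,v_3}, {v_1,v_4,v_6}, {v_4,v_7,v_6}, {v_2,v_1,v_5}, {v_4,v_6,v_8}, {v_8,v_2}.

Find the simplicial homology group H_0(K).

Take the total order v_0 < v_1 < v_2 < v_3 < v_4 < v_5 < v_6 < v_7 < v_8 on the vertex set. Then K (dimension 2) consists of the simplices:

  0-simplices (9): [v_0], [v_1], [v_2], [v_3], [v_4], [v_5], [v_6], [v_7], [v_8]
  1-simplices (19): (19 of them)
  2-simplices (9): [v_0,v_1,v_2], [v_0,v_2,v_3], [v_1,v_2,v_5], [v_1,v_4,v_5], [v_1,v_4,v_6], [v_2,v_3,v_7], [v_3,v_4,v_7], [v_4,v_6,v_7], [v_4,v_6,v_8]

so the chain groups are C_0 ≅ Z^9, C_1 ≅ Z^19, C_2 ≅ Z^9.

∂_1: C_1 → C_0 sends each edge [p,q] (with p < q) to q − p. For instance
  ∂[v_2,v_8] = [v_8] − [v_2].
This gives a 9×19 integer matrix of rank 8; reducing to Smith normal form yields diagonal entries (1,1,1,1,1,1,1,1).

∂_2: C_2 → C_1 sends each 2-simplex [p,q,r] to [q,r] − [p,r] + [p,q]. For instance
  ∂[v_4,v_6,v_8] = [v_6,v_8] − [v_4,v_8] + [v_4,v_6],
  ∂[v_1,v_4,v_6] = [v_4,v_6] − [v_1,v_6] + [v_1,v_4].
As a 19×9 matrix over Z this has rank 9, with invariant factors (1,1,1,1,1,1,1,1,1).

Computing H_k = (kernel of ∂_k) / (image of ∂_{k+1}):

  H_0: rank C_0 − rank ∂_1 = 9 − 8 = 1, and the invariant factors of ∂_1 are all 1, so H_0 ≅ Z.

H_0 = Z.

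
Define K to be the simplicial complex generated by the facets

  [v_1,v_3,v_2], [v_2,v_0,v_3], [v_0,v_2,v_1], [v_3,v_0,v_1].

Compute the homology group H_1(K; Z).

H_1 ≅ 0.

We work with the vertex ordering v_0 < v_1 < v_2 < v_3. The simplices of K, each written with vertices in increasing order, are:

  0-simplices (4): [v_0], [v_1], [v_2], [v_3]
  1-simplices (6): [v_0,v_1], [v_0,v_2], [v_0,v_3], [v_1,v_2], [v_1,v_3], [v_2,v_3]
  2-simplices (4): [v_0,v_1,v_2], [v_0,v_1,v_3], [v_0,v_2,v_3], [v_1,v_2,v_3]

Hence C_0 ≅ Z^4, C_1 ≅ Z^6, C_2 ≅ Z^4.

Boundary ∂_1: C_1 → C_0 maps an edge to its endpoints' difference, ∂[p,q] = q − p. For instance
  ∂[v_1,v_2] = [v_2] − [v_1].
This gives a 4×6 integer matrix of rank 3; reducing to Smith normal form yields diagonal entries (1,1,1).

The boundary map ∂_2: C_2 → C_1 sends each 2-simplex [p,q,r] to [q,r] − [p,r] + [p,q]. For instance
  ∂[v_0,v_1,v_2] = [v_1,v_2] − [v_0,v_2] + [v_0,v_1],
  ∂[v_1,v_2,v_3] = [v_2,v_3] − [v_1,v_3] + [v_1,v_2].
As a 6×4 matrix over Z this has rank 3, with invariant factors (1,1,1).

Reading off H_k = ker ∂_k / im ∂_{k+1}:

  H_1: rank ker ∂_1 − rank ∂_2 = (6 − 3) − 3 = 0, and the invariant factors of ∂_2 are all 1, so H_1 ≅ 0.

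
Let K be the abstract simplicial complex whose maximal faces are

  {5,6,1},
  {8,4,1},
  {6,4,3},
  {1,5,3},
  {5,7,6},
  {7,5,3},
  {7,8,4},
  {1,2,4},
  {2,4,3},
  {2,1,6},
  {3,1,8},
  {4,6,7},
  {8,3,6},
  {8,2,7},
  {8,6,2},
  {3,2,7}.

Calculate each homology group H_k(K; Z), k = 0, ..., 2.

H_0 ≅ Z,  H_1 ≅ Z^2,  H_2 ≅ Z.

We work with the vertex ordering 1 < 2 < 3 < 4 < 5 < 6 < 7 < 8. The simplices of K, each written with vertices in increasing order, are:

  0-simplices (8): [1], [2], [3], [4], [5], [6], [7], [8]
  1-simplices (24): (24 of them)
  2-simplices (16): [1,2,4], [1,2,6], [1,3,5], [1,3,8], [1,4,8], [1,5,6], [2,3,4], [2,3,7], [2,6,8], [2,7,8], [3,4,6], [3,5,7], [3,6,8], [4,6,7], [4,7,8], [5,6,7]

Hence C_0 ≅ Z^8, C_1 ≅ Z^24, C_2 ≅ Z^16.

The boundary map ∂_1: C_1 → C_0 sends each edge [p,q] (with p < q) to q − p. For instance
  ∂[6,7] = [7] − [6].
The resulting 8×24 matrix has rank 7, and its Smith normal form has invariant factors (1,1,1,1,1,1,1).

∂_2: C_2 → C_1 maps a triangle to the signed sum of its edges. For instance
  ∂[3,5,7] = [5,7] − [3,7] + [3,5],
  ∂[2,3,7] = [3,7] − [2,7] + [2,3].
The 24×16 boundary matrix has rank 15 and Smith normal form diag(1,1,1,1,1,1,1,1,1,1,1,1,1,1,1).

From H_k ≅ ker(∂_k) / im(∂_{k+1}) we obtain:

  H_0: rank C_0 − rank ∂_1 = 8 − 7 = 1, and the invariant factors of ∂_1 are all 1, so H_0 = Z.
  H_1: rank ker ∂_1 − rank ∂_2 = (24 − 7) − 15 = 2, and the invariant factors of ∂_2 are all 1, so H_1 = Z^2.
  H_2: rank ker ∂_2 − rank ∂_3 = (16 − 15) − 0 = 1, and there is no ∂_3, so H_2 = Z.

As a check, the Euler characteristic is 8 − 24 + 16 = 0, which agrees with 1 − 2 + 1 = 0.
(K is a triangulation of the torus T^2.)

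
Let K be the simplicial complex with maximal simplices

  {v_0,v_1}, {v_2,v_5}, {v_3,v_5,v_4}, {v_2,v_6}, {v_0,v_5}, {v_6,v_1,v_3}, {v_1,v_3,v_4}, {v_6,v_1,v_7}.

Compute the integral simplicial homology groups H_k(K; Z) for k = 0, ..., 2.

H_0 = Z,  H_1 = Z^2,  H_2 = 0.

Order the vertices as v_0 < v_1 < v_2 < v_3 < v_4 < v_5 < v_6 < v_7. Listing each simplex with vertices in this order, K has dimension 2 with simplices:

  0-simplices (8): [v_0], [v_1], [v_2], [v_3], [v_4], [v_5], [v_6], [v_7]
  1-simplices (13): [v_0,v_1], [v_0,v_5], [v_1,v_3], [v_1,v_4], [v_1,v_6], [v_1,v_7], [v_2,v_5], [v_2,v_6], [v_3,v_4], [v_3,v_5], [v_3,v_6], [v_4,v_5], [v_6,v_7]
  2-simplices (4): [v_1,v_3,v_4], [v_1,v_3,v_6], [v_1,v_6,v_7], [v_3,v_4,v_5]

Hence C_0 ≅ Z^8, C_1 ≅ Z^13, C_2 ≅ Z^4.

∂_1: C_1 → C_0 is given by ∂[p,q] = [q] − [p].
As a 8×13 matrix over Z this has rank 7, with invariant factors (1,1,1,1,1,1,1).

Boundary ∂_2: C_2 → C_1 sends each 2-simplex [p,q,r] to [q,r] − [p,r] + [p,q]. For instance
  ∂[v_1,v_3,v_4] = [v_3,v_4] − [v_1,v_4] + [v_1,v_3],
  ∂[v_1,v_3,v_6] = [v_3,v_6] − [v_1,v_6] + [v_1,v_3].
The 13×4 boundary matrix has rank 4 and Smith normal form diag(1,1,1,1).

Computing H_k = (kernel of ∂_k) / (image of ∂_{k+1}):

  H_0: rank C_0 − rank ∂_1 = 8 − 7 = 1, and the invariant factors of ∂_1 are all 1, so H_0 ≅ Z.
  H_1: rank ker ∂_1 − rank ∂_2 = (13 − 7) − 4 = 2, and the invariant factors of ∂_2 are all 1, so H_1 ≅ Z^2.
  H_2: rank ker ∂_2 − rank ∂_3 = (4 − 4) − 0 = 0, and there is no ∂_3, so H_2 ≅ 0.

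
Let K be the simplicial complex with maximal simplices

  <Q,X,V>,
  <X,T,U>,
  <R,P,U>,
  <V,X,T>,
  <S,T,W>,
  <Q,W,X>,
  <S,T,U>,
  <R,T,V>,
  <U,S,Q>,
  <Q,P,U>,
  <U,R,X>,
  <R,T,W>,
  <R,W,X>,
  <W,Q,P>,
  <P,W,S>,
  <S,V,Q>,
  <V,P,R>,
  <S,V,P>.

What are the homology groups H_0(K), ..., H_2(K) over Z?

H_0 ≅ Z,  H_1 ≅ Z ⊕ Z/2,  H_2 = 0.

Order the vertices as P < Q < R < S < T < U < V < W < X. Listing each simplex with vertices in this order, K has dimension 2 with simplices:

  0-simplices (9): P, Q, R, S, T, U, V, W, X
  1-simplices (27): PQ, PR, PS, PU, PV, PW, QS, QU, QV, QW, QX, RT, RU, RV, RW, RX, ST, SU, SV, SW, TU, TV, TW, TX, UX, VX, WX
  2-simplices (18): PQU, PQW, PRU, PRV, PSV, PSW, QSU, QSV, QVX, QWX, RTV, RTW, RUX, RWX, STU, STW, TUX, TVX

Hence C_0 ≅ Z^9, C_1 ≅ Z^27, C_2 ≅ Z^18.

The boundary map ∂_1: C_1 → C_0 sends each edge [p,q] (with p < q) to q − p. For instance
  ∂RW = W − R.
The resulting 9×27 matrix has rank 8, and its Smith normal form has invariant factors (1,1,1,1,1,1,1,1).

Boundary ∂_2: C_2 → C_1 acts by ∂[p,q,r] = [q,r] − [p,r] + [p,q]. For instance
  ∂RWX = WX − RX + RW,
  ∂PQW = QW − PW + PQ.
The 27×18 boundary matrix has rank 18 and Smith normal form diag(1,1,1,1,1,1,1,1,1,1,1,1,1,1,1,1,1,2).

Reading off H_k = ker ∂_k / im ∂_{k+1}:

  H_0: rank C_0 − rank ∂_1 = 9 − 8 = 1, and the invariant factors of ∂_1 are all 1, so H_0 = Z.
  H_1: rank ker ∂_1 − rank ∂_2 = (27 − 8) − 18 = 1, and ∂_2 has invariant factor 2 > 1, so H_1 = Z ⊕ Z/2.
  H_2: rank ker ∂_2 − rank ∂_3 = (18 − 18) − 0 = 0, and there is no ∂_3, so H_2 = 0.

As a check, the Euler characteristic is 9 − 27 + 18 = 0, which agrees with 1 − 1 + 0 = 0.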